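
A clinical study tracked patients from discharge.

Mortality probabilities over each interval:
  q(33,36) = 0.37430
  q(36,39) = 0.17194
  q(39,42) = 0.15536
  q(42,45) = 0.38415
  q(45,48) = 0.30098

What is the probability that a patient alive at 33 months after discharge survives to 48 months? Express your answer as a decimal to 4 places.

0.1884

Survival from 33 to 48 is the product of surviving each interval: (1 − 0.37430) × (1 − 0.17194) × (1 − 0.15536) × (1 − 0.38415) × (1 − 0.30098).
= 0.62570 × 0.82806 × 0.84464 × 0.61585 × 0.69902 = 0.188393.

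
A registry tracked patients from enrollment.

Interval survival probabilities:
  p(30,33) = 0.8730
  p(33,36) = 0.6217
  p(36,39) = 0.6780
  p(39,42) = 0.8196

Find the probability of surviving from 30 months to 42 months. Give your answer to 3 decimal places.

0.302

The overall survival probability is 0.8730 × 0.6217 × 0.6780 × 0.8196.
= 0.301597.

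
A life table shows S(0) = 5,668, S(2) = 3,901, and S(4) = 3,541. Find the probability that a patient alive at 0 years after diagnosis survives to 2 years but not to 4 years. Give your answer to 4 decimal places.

This is the probability of reaching 2 but not 4, conditional on being alive at 0: (S(2) − S(4)) / S(0).
= (3,901 − 3,541) / 5,668 = 360 / 5,668 = 0.063514.

0.0635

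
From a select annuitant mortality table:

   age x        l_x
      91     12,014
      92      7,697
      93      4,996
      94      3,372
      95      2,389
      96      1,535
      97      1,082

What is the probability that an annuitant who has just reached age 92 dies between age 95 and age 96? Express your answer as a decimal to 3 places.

This is the probability of reaching 95 but not 96, conditional on being alive at 92: (l_95 − l_96) / l_92.
= (2,389 − 1,535) / 7,697 = 854 / 7,697 = 0.110952.

0.111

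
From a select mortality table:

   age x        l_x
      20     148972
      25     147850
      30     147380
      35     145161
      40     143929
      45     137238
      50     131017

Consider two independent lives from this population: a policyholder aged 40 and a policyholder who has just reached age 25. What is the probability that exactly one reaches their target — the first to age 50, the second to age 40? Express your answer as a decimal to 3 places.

0.111

p₁ = l_50/l_40 = 131017/143929 = 0.910289; p₂ = l_40/l_25 = 143929/147850 = 0.973480.
P(exactly one) = p₁(1−p₂) + (1−p₁)p₂ = 0.024141 + 0.087332 = 0.111473.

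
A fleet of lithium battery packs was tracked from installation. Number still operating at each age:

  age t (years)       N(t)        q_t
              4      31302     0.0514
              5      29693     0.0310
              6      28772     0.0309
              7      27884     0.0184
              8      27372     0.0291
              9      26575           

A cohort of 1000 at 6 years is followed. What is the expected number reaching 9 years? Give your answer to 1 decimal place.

The relevant probability is 26575/28772 = 0.923641.
Expected number = 1000 × 0.923641 = 923.6.

923.6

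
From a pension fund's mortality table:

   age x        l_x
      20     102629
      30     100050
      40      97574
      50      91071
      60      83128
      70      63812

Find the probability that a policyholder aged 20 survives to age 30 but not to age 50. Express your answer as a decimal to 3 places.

0.087

We want 10|20q20 = (l_30 − l_50)/l_20.
This is the probability of reaching 30 but not 50, conditional on being alive at 20: (l_30 − l_50) / l_20.
= (100050 − 91071) / 102629 = 8979 / 102629 = 0.087490.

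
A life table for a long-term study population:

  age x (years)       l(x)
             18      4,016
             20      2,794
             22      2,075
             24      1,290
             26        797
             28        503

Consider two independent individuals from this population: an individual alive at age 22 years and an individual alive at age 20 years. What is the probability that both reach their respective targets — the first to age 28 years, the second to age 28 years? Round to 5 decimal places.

p₁ = l(28)/l(22) = 503/2,075 = 0.242410; p₂ = l(28)/l(20) = 503/2,794 = 0.180029.
P(both) = p₁ × p₂ = 0.242410 × 0.180029 = 0.043641.

0.04364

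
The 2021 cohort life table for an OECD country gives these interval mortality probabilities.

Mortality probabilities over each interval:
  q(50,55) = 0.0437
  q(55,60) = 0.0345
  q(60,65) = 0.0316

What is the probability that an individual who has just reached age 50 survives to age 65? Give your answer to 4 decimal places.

Chaining the interval survival probabilities: (1 − 0.0437) × (1 − 0.0345) × (1 − 0.0316).
= 0.9563 × 0.9655 × 0.9684 = 0.894131.

0.8941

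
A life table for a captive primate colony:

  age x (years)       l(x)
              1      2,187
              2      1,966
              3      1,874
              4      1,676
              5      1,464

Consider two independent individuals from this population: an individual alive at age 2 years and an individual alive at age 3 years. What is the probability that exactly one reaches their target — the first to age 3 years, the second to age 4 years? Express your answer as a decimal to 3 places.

p₁ = l(3)/l(2) = 1,874/1,966 = 0.953204; p₂ = l(4)/l(3) = 1,676/1,874 = 0.894344.
P(exactly one) = p₁(1−p₂) + (1−p₁)p₂ = 0.100712 + 0.041852 = 0.142563.

0.143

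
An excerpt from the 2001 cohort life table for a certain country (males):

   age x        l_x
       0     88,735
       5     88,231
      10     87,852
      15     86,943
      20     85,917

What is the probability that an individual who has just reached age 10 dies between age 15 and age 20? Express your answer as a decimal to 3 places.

This is the probability of reaching 15 but not 20, conditional on being alive at 10: (l_15 − l_20) / l_10.
= (86,943 − 85,917) / 87,852 = 1,026 / 87,852 = 0.011679.

0.012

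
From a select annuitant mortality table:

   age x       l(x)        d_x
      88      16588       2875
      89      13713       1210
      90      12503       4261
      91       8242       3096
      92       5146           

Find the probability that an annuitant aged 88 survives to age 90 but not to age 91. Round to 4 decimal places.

0.2569

This is the probability of reaching 90 but not 91, conditional on being alive at 88: (l(90) − l(91)) / l(88).
= (12503 − 8242) / 16588 = 4261 / 16588 = 0.256872.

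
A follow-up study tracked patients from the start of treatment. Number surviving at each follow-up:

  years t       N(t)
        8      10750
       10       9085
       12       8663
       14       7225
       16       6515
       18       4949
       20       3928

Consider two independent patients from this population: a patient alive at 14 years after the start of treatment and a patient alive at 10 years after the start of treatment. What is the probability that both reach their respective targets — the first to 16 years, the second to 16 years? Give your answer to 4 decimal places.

0.6466

p₁ = N(16)/N(14) = 6515/7225 = 0.901730; p₂ = N(16)/N(10) = 6515/9085 = 0.717116.
P(both) = p₁ × p₂ = 0.901730 × 0.717116 = 0.646645.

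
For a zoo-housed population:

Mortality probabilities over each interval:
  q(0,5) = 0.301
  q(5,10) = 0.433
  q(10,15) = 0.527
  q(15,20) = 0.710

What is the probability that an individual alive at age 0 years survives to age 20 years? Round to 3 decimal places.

0.054

P(survive 0→20) = (1 − 0.301) × (1 − 0.433) × (1 − 0.527) × (1 − 0.710).
= 0.699 × 0.567 × 0.473 × 0.290 = 0.054365.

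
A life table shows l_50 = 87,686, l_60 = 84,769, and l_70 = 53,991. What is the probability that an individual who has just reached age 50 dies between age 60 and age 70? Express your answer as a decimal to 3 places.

0.351

We want 10|10q50 = (l_60 − l_70)/l_50.
This is the probability of reaching 60 but not 70, conditional on being alive at 50: (l_60 − l_70) / l_50.
= (84,769 − 53,991) / 87,686 = 30,778 / 87,686 = 0.351002.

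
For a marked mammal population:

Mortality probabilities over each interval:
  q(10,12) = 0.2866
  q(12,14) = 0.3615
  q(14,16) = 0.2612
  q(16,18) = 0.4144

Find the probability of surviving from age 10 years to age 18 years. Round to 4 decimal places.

The overall survival probability is (1 − 0.2866) × (1 − 0.3615) × (1 − 0.2612) × (1 − 0.4144).
= 0.7134 × 0.6385 × 0.7388 × 0.5856 = 0.197071.

0.1971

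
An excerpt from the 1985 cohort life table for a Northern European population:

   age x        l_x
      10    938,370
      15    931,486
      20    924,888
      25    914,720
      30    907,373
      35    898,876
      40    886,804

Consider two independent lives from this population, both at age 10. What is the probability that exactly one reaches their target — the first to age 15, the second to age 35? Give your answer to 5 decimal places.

p₁ = l_15/l_10 = 931,486/938,370 = 0.992664; p₂ = l_35/l_10 = 898,876/938,370 = 0.957912.
P(exactly one) = p₁(1−p₂) + (1−p₁)p₂ = 0.041779 + 0.007027 = 0.048806.

0.04881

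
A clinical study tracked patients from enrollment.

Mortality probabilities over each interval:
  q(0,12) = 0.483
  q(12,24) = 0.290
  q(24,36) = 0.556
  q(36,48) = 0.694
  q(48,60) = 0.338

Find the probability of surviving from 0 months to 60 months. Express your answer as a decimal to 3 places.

0.033

The overall survival probability is (1 − 0.483) × (1 − 0.290) × (1 − 0.556) × (1 − 0.694) × (1 − 0.338).
= 0.517 × 0.710 × 0.444 × 0.306 × 0.662 = 0.033015.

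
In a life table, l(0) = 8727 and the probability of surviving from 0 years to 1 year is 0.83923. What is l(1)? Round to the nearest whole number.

l(1) = l(0) × p = 8727 × 0.83923 = 7324.

7324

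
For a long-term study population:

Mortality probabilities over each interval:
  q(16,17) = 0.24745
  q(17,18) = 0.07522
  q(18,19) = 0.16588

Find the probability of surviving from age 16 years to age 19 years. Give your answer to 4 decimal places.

Survival from 16 to 19 is the product of surviving each interval: (1 − 0.24745) × (1 − 0.07522) × (1 − 0.16588).
= 0.75255 × 0.92478 × 0.83412 = 0.580500.

0.5805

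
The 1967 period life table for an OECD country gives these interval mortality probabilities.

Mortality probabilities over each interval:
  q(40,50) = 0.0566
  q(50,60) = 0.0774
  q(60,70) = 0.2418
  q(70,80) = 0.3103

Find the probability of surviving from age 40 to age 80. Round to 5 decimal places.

0.45515

Survival from 40 to 80 is the product of surviving each interval: (1 − 0.0566) × (1 − 0.0774) × (1 − 0.2418) × (1 − 0.3103).
= 0.9434 × 0.9226 × 0.7582 × 0.6897 = 0.455149.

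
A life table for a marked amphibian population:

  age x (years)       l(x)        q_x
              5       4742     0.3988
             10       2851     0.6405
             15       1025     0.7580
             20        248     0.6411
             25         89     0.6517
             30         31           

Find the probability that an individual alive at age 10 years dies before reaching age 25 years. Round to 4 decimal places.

0.9688

P(die before 25 | alive at 10) = 1 − l(25)/l(10) = 1 − 89/2851 = (2762)/2851 = 0.968783.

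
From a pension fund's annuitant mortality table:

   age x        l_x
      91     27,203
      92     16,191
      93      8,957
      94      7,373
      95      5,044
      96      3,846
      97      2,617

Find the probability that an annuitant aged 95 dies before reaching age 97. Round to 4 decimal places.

0.4812

P(die before 97 | alive at 95) = 1 − l_97/l_95 = 1 − 2,617/5,044 = (2,427)/5,044 = 0.481166.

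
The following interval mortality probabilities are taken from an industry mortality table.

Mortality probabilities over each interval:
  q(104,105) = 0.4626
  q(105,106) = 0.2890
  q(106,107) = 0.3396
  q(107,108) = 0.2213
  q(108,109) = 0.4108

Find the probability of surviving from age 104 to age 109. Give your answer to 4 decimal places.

0.1158

P(survive 104→109) = (1 − 0.4626) × (1 − 0.2890) × (1 − 0.3396) × (1 − 0.2213) × (1 − 0.4108).
= 0.5374 × 0.7110 × 0.6604 × 0.7787 × 0.5892 = 0.115773.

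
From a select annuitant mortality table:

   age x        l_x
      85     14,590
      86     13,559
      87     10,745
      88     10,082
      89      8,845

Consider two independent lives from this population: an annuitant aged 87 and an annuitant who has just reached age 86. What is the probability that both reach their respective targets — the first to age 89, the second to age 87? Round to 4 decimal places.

p₁ = l_89/l_87 = 8,845/10,745 = 0.823174; p₂ = l_87/l_86 = 10,745/13,559 = 0.792463.
P(both) = p₁ × p₂ = 0.823174 × 0.792463 = 0.652335.

0.6523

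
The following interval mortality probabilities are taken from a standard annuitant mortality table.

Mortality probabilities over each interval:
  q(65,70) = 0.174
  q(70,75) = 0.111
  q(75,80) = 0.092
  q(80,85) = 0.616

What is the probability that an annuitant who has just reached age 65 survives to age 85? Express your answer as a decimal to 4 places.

Chaining the interval survival probabilities: (1 − 0.174) × (1 − 0.111) × (1 − 0.092) × (1 − 0.616).
= 0.826 × 0.889 × 0.908 × 0.384 = 0.256035.

0.2560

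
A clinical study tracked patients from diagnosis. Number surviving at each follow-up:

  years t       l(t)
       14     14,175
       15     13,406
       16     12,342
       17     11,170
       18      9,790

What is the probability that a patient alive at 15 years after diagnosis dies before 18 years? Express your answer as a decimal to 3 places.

0.270

P(die before 18 | alive at 15) = 1 − l(18)/l(15) = 1 − 9,790/13,406 = (3,616)/13,406 = 0.269730.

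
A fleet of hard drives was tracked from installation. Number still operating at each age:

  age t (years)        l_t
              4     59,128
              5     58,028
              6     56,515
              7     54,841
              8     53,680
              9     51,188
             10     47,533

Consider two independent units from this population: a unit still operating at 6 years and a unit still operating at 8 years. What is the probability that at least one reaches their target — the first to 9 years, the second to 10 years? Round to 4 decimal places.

0.9892

p₁ = l_9/l_6 = 51,188/56,515 = 0.905742; p₂ = l_10/l_8 = 47,533/53,680 = 0.885488.
P(at least one) = 1 − (1−p₁)(1−p₂) = 1 − 0.094258 × 0.114512 = 0.989206.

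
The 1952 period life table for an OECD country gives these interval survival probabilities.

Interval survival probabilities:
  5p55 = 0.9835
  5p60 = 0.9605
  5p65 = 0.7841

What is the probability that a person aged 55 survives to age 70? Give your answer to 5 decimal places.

0.74070

Chaining the interval survival probabilities: 0.9835 × 0.9605 × 0.7841.
= 0.740701.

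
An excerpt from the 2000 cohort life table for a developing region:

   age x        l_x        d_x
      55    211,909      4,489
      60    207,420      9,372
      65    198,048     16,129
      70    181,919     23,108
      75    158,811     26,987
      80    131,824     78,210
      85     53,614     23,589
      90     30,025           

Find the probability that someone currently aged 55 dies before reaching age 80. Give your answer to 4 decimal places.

0.3779

P(die before 80 | alive at 55) = 1 − l_80/l_55 = 1 − 131,824/211,909 = (80,085)/211,909 = 0.377922.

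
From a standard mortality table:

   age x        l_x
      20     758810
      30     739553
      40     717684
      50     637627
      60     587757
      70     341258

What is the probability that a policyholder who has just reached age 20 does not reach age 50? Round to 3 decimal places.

P(die before 50 | alive at 20) = 1 − l_50/l_20 = 1 − 637627/758810 = (121183)/758810 = 0.159701.

0.160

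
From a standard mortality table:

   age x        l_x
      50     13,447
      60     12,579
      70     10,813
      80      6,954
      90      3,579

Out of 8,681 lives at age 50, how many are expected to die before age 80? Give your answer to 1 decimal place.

4191.7

The relevant probability is 1 − 6,954/13,447 = 0.482859.
Expected number = 8,681 × 0.482859 = 4191.7.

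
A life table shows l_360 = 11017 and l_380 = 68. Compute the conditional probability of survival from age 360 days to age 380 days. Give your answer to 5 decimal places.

The conditional survival probability is l_380/l_360 = 68/11017 = 0.006172.

0.00617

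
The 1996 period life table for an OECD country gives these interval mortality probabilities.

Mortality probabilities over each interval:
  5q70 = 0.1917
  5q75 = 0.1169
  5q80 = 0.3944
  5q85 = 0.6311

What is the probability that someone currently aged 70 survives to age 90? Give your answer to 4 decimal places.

0.1595

Survival from 70 to 90 is the product of surviving each interval: (1 − 0.1917) × (1 − 0.1169) × (1 − 0.3944) × (1 − 0.6311).
= 0.8083 × 0.8831 × 0.6056 × 0.3689 = 0.159469.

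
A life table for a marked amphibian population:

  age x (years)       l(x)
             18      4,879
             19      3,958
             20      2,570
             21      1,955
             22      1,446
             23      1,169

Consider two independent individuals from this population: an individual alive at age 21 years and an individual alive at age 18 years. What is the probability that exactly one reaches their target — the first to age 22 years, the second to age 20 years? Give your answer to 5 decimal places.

p₁ = l(22)/l(21) = 1,446/1,955 = 0.739642; p₂ = l(20)/l(18) = 2,570/4,879 = 0.526747.
P(exactly one) = p₁(1−p₂) + (1−p₁)p₂ = 0.350038 + 0.137143 = 0.487181.

0.48718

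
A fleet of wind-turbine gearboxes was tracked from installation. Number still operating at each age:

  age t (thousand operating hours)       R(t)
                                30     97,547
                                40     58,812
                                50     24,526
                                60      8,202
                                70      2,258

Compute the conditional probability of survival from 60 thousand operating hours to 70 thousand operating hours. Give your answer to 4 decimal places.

0.2753

The conditional survival probability is R(70)/R(60) = 2,258/8,202 = 0.275299.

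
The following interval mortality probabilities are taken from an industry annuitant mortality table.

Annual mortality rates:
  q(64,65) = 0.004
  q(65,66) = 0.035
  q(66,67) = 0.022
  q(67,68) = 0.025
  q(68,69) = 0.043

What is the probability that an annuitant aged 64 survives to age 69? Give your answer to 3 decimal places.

Chaining the interval survival probabilities: (1 − 0.004) × (1 − 0.035) × (1 − 0.022) × (1 − 0.025) × (1 − 0.043).
= 0.996 × 0.965 × 0.978 × 0.975 × 0.957 = 0.877086.

0.877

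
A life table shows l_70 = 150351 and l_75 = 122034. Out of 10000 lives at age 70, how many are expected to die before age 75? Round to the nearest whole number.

The relevant probability is 1 − 122034/150351 = 0.188339.
Expected number = 10000 × 0.188339 = 1883.

1883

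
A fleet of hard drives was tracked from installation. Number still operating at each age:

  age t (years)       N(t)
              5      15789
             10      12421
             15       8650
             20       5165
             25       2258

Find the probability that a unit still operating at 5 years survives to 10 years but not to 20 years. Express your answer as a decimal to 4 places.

This is the probability of reaching 10 but not 20, conditional on being operational at 5: (N(10) − N(20)) / N(5).
= (12421 − 5165) / 15789 = 7256 / 15789 = 0.459560.

0.4596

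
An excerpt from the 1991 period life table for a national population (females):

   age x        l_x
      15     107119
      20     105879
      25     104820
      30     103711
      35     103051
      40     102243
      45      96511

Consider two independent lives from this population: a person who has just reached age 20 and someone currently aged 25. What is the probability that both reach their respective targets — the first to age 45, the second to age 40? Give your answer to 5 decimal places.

0.88911

p₁ = l_45/l_20 = 96511/105879 = 0.911522; p₂ = l_40/l_25 = 102243/104820 = 0.975415.
P(both) = p₁ × p₂ = 0.911522 × 0.975415 = 0.889112.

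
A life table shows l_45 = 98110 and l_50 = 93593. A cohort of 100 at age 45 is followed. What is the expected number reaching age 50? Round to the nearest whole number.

The relevant probability is 93593/98110 = 0.953960.
Expected number = 100 × 0.953960 = 95.

95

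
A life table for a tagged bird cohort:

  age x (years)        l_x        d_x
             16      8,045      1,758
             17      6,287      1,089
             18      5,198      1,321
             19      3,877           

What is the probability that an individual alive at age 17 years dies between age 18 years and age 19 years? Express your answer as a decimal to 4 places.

0.2101

This is the probability of reaching 18 but not 19, conditional on being alive at 17: (l_18 − l_19) / l_17.
= (5,198 − 3,877) / 6,287 = 1,321 / 6,287 = 0.210116.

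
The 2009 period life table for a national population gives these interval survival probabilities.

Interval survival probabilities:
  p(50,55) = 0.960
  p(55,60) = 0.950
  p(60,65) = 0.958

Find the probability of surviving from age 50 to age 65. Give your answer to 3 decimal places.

Chaining the interval survival probabilities: 0.960 × 0.950 × 0.958.
= 0.873696.

0.874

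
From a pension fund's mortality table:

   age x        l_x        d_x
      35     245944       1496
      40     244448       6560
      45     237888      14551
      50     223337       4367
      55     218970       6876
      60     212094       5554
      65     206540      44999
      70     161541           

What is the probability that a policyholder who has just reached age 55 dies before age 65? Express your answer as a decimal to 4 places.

0.0568

P(die before 65 | alive at 55) = 1 − l_65/l_55 = 1 − 206540/218970 = (12430)/218970 = 0.056766.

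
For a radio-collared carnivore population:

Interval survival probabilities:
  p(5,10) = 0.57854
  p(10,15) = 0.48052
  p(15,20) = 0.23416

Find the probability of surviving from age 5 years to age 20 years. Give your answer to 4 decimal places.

0.0651

P(survive 5→20) = 0.57854 × 0.48052 × 0.23416.
= 0.065096.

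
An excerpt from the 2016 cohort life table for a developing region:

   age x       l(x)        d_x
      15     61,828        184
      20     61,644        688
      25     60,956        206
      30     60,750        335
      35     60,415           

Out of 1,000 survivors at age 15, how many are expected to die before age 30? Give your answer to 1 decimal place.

The relevant probability is 1 − 60,750/61,828 = 0.017435.
Expected number = 1,000 × 0.017435 = 17.4.

17.4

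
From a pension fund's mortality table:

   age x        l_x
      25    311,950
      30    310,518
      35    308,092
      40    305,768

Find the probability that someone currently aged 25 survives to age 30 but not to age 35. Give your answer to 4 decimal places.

This is the probability of reaching 30 but not 35, conditional on being alive at 25: (l_30 − l_35) / l_25.
= (310,518 − 308,092) / 311,950 = 2,426 / 311,950 = 0.007777.

0.0078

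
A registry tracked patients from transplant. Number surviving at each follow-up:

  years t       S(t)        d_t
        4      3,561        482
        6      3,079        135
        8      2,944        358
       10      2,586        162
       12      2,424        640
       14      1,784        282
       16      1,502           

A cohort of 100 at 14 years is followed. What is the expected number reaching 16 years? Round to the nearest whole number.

84

The relevant probability is 1,502/1,784 = 0.841928.
Expected number = 100 × 0.841928 = 84.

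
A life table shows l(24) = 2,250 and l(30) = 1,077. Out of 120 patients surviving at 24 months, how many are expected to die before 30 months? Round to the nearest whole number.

63

The relevant probability is 1 − 1,077/2,250 = 0.521333.
Expected number = 120 × 0.521333 = 63.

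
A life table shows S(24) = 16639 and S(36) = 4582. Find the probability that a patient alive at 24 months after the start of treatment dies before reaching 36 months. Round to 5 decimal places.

P(die before 36 | alive at 24) = 1 − S(36)/S(24) = 1 − 4582/16639 = (12057)/16639 = 0.724623.

0.72462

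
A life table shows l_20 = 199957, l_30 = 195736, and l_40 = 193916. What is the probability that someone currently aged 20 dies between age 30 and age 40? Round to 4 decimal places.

0.0091

This is the probability of reaching 30 but not 40, conditional on being alive at 20: (l_30 − l_40) / l_20.
= (195736 − 193916) / 199957 = 1820 / 199957 = 0.009102.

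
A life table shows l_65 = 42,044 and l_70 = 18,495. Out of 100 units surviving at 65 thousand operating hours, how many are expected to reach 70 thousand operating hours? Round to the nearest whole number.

44

The relevant probability is 18,495/42,044 = 0.439896.
Expected number = 100 × 0.439896 = 44.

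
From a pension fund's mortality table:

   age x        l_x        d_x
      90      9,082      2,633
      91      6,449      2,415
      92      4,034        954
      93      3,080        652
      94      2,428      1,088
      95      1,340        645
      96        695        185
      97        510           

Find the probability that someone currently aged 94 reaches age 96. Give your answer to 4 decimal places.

We want 2p94 = l_96/l_94.
The conditional survival probability is l_96/l_94 = 695/2,428 = 0.286244.

0.2862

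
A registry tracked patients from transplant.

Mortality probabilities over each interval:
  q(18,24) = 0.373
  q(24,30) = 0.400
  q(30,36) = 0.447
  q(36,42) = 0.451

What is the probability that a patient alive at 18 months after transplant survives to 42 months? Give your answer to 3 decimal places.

0.114

Survival from 18 to 42 is the product of surviving each interval: (1 − 0.373) × (1 − 0.400) × (1 − 0.447) × (1 − 0.451).
= 0.627 × 0.600 × 0.553 × 0.549 = 0.114213.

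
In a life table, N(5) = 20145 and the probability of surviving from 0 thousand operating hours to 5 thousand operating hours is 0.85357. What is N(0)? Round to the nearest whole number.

23601

N(0) = N(5) / p = 20145 / 0.85357 = 23601.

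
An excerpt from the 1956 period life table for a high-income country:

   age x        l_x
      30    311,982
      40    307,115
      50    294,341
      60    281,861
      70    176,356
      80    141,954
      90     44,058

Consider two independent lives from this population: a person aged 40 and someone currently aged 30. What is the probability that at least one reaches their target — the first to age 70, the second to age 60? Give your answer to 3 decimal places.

0.959

p₁ = l_70/l_40 = 176,356/307,115 = 0.574234; p₂ = l_60/l_30 = 281,861/311,982 = 0.903453.
P(at least one) = 1 − (1−p₁)(1−p₂) = 1 − 0.425766 × 0.096547 = 0.958894.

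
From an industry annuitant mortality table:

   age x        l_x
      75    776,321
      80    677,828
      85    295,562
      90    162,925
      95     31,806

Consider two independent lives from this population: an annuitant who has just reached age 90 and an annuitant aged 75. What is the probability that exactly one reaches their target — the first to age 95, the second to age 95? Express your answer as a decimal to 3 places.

0.220

p₁ = l_95/l_90 = 31,806/162,925 = 0.195219; p₂ = l_95/l_75 = 31,806/776,321 = 0.040970.
P(exactly one) = p₁(1−p₂) + (1−p₁)p₂ = 0.187221 + 0.032972 = 0.220193.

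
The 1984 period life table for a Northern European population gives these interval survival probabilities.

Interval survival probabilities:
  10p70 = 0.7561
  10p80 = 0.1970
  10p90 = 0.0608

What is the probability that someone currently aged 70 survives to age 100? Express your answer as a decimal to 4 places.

0.0091

30p70 = 0.7561 × 0.1970 × 0.0608.
= 0.009056.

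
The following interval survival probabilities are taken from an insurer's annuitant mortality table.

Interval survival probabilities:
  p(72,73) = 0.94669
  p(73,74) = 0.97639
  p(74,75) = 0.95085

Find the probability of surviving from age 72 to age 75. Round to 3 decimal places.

P(survive 72→75) = 0.94669 × 0.97639 × 0.95085.
= 0.878907.

0.879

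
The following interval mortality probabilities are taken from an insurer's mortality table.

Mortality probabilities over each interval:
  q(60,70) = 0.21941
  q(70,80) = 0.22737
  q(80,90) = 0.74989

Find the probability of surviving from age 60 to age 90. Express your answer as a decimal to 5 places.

Survival from 60 to 90 is the product of surviving each interval: (1 − 0.21941) × (1 − 0.22737) × (1 − 0.74989).
= 0.78059 × 0.77263 × 0.25011 = 0.150843.

0.15084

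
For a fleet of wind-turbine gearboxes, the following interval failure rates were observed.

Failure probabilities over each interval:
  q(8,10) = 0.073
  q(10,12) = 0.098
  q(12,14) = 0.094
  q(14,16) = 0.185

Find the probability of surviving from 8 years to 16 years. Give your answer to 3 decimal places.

0.617

Survival from 8 to 16 is the product of surviving each interval: (1 − 0.073) × (1 − 0.098) × (1 − 0.094) × (1 − 0.185).
= 0.927 × 0.902 × 0.906 × 0.815 = 0.617408.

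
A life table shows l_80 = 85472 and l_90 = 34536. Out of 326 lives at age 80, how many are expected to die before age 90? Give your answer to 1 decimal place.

194.3

The relevant probability is 1 − 34536/85472 = 0.595938.
Expected number = 326 × 0.595938 = 194.3.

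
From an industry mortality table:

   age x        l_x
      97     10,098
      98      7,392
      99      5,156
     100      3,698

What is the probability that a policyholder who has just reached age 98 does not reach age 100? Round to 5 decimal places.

P(die before 100 | alive at 98) = 1 − l_100/l_98 = 1 − 3,698/7,392 = (3,694)/7,392 = 0.499729.

0.49973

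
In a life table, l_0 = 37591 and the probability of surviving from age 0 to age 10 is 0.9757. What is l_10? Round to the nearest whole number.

36678

l_10 = l_0 × p = 37591 × 0.9757 = 36678.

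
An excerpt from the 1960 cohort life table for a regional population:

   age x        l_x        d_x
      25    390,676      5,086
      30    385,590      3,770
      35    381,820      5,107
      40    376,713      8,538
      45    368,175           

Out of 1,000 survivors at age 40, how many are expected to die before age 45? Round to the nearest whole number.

The relevant probability is 1 − 368,175/376,713 = 0.022664.
Expected number = 1,000 × 0.022664 = 23.

23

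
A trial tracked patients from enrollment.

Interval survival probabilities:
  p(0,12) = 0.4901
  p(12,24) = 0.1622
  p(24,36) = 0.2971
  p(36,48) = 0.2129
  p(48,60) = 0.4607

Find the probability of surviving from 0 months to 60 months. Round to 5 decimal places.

0.00232

Chaining the interval survival probabilities: 0.4901 × 0.1622 × 0.2971 × 0.2129 × 0.4607.
= 0.002316.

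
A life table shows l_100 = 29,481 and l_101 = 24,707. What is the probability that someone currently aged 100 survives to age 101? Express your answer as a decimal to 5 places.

We want 1p100 = l_101/l_100.
The conditional survival probability is l_101/l_100 = 24,707/29,481 = 0.838065.

0.83807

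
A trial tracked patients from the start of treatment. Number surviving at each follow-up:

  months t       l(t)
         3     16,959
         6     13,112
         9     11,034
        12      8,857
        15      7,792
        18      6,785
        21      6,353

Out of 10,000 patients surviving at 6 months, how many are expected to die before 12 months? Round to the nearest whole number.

3245

The relevant probability is 1 − 8,857/13,112 = 0.324512.
Expected number = 10,000 × 0.324512 = 3245.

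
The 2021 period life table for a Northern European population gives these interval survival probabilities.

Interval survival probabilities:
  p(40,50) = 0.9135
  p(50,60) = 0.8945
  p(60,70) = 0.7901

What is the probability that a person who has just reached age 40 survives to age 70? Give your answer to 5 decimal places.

0.64561

P(survive 40→70) = 0.9135 × 0.8945 × 0.7901.
= 0.645611.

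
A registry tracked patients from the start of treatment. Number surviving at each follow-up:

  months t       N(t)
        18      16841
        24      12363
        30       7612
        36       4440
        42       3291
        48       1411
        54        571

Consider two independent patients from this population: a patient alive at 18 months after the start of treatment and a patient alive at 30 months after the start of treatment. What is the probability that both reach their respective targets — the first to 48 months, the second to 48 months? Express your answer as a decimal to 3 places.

p₁ = N(48)/N(18) = 1411/16841 = 0.083784; p₂ = N(48)/N(30) = 1411/7612 = 0.185365.
P(both) = p₁ × p₂ = 0.083784 × 0.185365 = 0.015531.

0.016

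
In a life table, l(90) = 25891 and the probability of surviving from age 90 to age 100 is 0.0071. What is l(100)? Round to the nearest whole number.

l(100) = l(90) × p = 25891 × 0.0071 = 184.

184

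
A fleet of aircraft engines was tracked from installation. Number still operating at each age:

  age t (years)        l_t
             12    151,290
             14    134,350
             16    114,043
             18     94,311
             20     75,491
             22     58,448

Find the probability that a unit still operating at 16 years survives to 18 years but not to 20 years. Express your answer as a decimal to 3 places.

This is the probability of reaching 18 but not 20, conditional on being operational at 16: (l_18 − l_20) / l_16.
= (94,311 − 75,491) / 114,043 = 18,820 / 114,043 = 0.165025.

0.165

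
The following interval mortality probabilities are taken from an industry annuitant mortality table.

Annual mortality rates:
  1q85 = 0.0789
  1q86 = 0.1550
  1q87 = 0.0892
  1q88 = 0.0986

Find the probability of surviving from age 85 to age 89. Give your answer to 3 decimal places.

Survival from 85 to 89 is the product of surviving each interval: (1 − 0.0789) × (1 − 0.1550) × (1 − 0.0892) × (1 − 0.0986).
= 0.9211 × 0.8450 × 0.9108 × 0.9014 = 0.639005.

0.639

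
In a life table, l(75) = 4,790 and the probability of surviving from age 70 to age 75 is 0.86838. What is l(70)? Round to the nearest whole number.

5516

l(70) = l(75) / p = 4,790 / 0.86838 = 5516.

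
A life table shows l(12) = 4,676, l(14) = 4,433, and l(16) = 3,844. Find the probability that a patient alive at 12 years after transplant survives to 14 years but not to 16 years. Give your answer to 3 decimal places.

0.126

This is the probability of reaching 14 but not 16, conditional on being alive at 12: (l(14) − l(16)) / l(12).
= (4,433 − 3,844) / 4,676 = 589 / 4,676 = 0.125962.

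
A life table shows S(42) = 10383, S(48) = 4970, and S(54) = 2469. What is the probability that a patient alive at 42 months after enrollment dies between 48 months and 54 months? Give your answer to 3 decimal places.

This is the probability of reaching 48 but not 54, conditional on being alive at 42: (S(48) − S(54)) / S(42).
= (4970 − 2469) / 10383 = 2501 / 10383 = 0.240875.

0.241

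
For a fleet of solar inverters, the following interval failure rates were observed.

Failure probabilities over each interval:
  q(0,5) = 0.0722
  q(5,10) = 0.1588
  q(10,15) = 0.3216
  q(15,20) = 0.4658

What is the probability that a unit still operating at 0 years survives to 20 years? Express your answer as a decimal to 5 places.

Chaining the interval survival probabilities: (1 − 0.0722) × (1 − 0.1588) × (1 − 0.3216) × (1 − 0.4658).
= 0.9278 × 0.8412 × 0.6784 × 0.5342 = 0.282842.

0.28284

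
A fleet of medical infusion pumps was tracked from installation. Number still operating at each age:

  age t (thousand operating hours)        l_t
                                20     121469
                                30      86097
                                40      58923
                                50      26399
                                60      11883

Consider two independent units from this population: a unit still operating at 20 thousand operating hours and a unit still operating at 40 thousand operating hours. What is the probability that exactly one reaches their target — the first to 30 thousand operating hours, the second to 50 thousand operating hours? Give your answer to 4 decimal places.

p₁ = l_30/l_20 = 86097/121469 = 0.708798; p₂ = l_50/l_40 = 26399/58923 = 0.448025.
P(exactly one) = p₁(1−p₂) + (1−p₁)p₂ = 0.391239 + 0.130466 = 0.521705.

0.5217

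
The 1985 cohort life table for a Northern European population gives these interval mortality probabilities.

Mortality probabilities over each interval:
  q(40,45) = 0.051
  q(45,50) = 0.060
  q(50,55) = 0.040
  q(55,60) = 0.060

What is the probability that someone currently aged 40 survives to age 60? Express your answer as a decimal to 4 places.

0.8050

The overall survival probability is (1 − 0.051) × (1 − 0.060) × (1 − 0.040) × (1 − 0.060).
= 0.949 × 0.940 × 0.960 × 0.940 = 0.804995.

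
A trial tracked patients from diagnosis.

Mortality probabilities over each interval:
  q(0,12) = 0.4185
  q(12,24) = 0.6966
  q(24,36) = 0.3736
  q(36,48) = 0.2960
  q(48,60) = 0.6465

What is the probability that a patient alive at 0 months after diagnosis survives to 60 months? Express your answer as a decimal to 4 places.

0.0275

P(survive 0→60) = (1 − 0.4185) × (1 − 0.6966) × (1 − 0.3736) × (1 − 0.2960) × (1 − 0.6465).
= 0.5815 × 0.3034 × 0.6264 × 0.7040 × 0.3535 = 0.027503.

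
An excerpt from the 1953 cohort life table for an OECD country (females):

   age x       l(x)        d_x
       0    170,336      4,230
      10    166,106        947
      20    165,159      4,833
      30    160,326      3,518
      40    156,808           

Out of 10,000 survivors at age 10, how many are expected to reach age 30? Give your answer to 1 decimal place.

9652.0

The relevant probability is 160,326/166,106 = 0.965203.
Expected number = 10,000 × 0.965203 = 9652.0.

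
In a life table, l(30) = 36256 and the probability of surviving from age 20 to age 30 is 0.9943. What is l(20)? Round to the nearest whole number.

36464

l(20) = l(30) / p = 36256 / 0.9943 = 36464.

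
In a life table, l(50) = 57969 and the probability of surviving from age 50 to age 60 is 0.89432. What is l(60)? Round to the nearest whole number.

51843

l(60) = l(50) × p = 57969 × 0.89432 = 51843.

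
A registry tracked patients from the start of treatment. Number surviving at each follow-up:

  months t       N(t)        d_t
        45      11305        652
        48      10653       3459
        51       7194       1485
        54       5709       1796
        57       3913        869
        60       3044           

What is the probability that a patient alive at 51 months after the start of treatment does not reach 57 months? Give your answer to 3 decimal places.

0.456

P(die before 57 | alive at 51) = 1 − N(57)/N(51) = 1 − 3913/7194 = (3281)/7194 = 0.456075.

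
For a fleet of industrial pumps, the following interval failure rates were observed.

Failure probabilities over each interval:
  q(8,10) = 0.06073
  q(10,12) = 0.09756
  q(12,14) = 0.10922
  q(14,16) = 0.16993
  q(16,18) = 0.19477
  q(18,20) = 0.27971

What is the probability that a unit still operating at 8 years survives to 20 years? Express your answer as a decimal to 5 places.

0.36351

P(survive 8→20) = (1 − 0.06073) × (1 − 0.09756) × (1 − 0.10922) × (1 − 0.16993) × (1 − 0.19477) × (1 − 0.27971).
= 0.93927 × 0.90244 × 0.89078 × 0.83007 × 0.80523 × 0.72029 = 0.363514.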